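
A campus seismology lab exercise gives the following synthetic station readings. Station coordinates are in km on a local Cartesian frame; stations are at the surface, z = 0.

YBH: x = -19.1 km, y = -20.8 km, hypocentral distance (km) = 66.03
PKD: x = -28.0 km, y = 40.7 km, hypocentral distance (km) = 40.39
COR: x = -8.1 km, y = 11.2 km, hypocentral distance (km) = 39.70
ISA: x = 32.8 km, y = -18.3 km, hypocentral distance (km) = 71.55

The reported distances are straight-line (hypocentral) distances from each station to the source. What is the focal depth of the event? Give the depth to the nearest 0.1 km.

Each station gives a sphere (x−x_i)² + (y−y_i)² + z² = d_i² (stations at z=0).
Subtracting the YBH sphere from PKD and COR: z² cancels, leaving linear equations in x and y:
-17.8 x + 123.0 y = 4371.65
22.0 x + 64.0 y = 2177.47
Solving: x ≈ -3.109, y ≈ 35.092 km (keep extra digits for the depth step; rounded: -3.1, 35.1).
Then from the YBH sphere: z² = 66.03² − (x + 19.1)² − (y + 20.8)² with x = -3.109, y = 35.092, so z ≈ 31.310 ≈ 31.3 km.

31.3 km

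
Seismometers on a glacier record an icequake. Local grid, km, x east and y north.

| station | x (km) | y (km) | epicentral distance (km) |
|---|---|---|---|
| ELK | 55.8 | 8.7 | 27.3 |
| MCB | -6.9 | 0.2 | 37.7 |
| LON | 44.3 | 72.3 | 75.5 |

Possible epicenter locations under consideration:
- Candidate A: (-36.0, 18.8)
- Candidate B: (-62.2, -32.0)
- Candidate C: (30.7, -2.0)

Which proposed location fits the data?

For each candidate, compare |candidate − station| to the reported distance:
Candidate A: residuals ELK 65.1, MCB 3.2, LON 21.0 → max 65.1 km
Candidate B: residuals ELK 97.5, MCB 26.3, LON 73.6 → max 97.5 km
Candidate C: residuals ELK 0.0, MCB 0.0, LON 0.0 → max 0.0 km
Only Candidate C has all residuals ≈ 0.

Candidate C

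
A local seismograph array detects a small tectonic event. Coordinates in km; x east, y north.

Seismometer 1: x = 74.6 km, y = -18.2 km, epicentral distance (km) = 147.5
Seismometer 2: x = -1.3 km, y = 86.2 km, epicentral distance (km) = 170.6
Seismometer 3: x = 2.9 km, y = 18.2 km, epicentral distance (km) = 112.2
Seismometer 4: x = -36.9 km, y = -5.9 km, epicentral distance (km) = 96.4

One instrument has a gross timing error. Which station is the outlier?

Solve using three stations at a time. Using Seismometer 1, Seismometer 2, Seismometer 3 (subtract circle equations pairwise → linear system) gives (x, y) ≈ (-62.3, -73.1).
Distances from that point to each station vs reported:
  Seismometer 1: calculated 147.5 vs reported 147.5 → residual 0.0 km
  Seismometer 2: calculated 170.6 vs reported 170.6 → residual 0.0 km
  Seismometer 3: calculated 112.2 vs reported 112.2 → residual 0.0 km
  Seismometer 4: calculated 71.9 vs reported 96.4 → residual 24.5 km
Seismometer 1, Seismometer 2, Seismometer 3 are mutually consistent (residuals ≈ 0); Seismometer 4 is off by 24.5 km.

Seismometer 4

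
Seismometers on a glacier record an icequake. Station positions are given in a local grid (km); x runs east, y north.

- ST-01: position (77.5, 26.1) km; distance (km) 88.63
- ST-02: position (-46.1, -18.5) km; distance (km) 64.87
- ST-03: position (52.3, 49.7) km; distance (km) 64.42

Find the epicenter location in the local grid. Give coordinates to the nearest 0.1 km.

(-10.6, 35.8)

Circle about each station: (x − 77.5)² + (y − 26.1)² = 88.63²; (x + 46.1)² + (y + 18.5)² = 64.87²; (x − 52.3)² + (y − 49.7)² = 64.42².
Subtracting the ST-01 equation from the ST-02 and ST-03 equations removes the quadratic terms:
-247.2 x − 89.2 y = -572.84
-50.4 x + 47.2 y = 2223.26
Solving the 2×2 system: x ≈ -10.6, y ≈ 35.8 km.
Check against ST-01 (with the unrounded x, y): √((x − 77.5)²+(y − 26.1)²) = 88.63 ≈ 88.63 km. ✓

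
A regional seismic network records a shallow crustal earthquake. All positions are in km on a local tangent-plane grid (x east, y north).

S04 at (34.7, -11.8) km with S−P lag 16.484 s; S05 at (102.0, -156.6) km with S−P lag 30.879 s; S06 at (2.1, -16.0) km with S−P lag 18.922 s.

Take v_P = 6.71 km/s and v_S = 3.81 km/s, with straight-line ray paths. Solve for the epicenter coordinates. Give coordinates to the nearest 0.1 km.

x ≈ 104.6 km, y ≈ 115.6 km

Distance from S−P lag: d = Δt · v_P v_S / (v_P − v_S) = Δt · (6.71·3.81)/(6.71−3.81) ≈ 8.8156·Δt.
So d_S04 = 145.32, d_S05 = 272.22, d_S06 = 166.81 km.
Circle about each station: (x − 34.7)² + (y + 11.8)² = 145.32²; (x − 102.0)² + (y + 156.6)² = 272.22²; (x − 2.1)² + (y + 16.0)² = 166.81².
Subtracting the S04 equation from the S05 and S06 equations removes the quadratic terms:
134.6 x − 289.6 y = -19401.60
-65.2 x − 8.4 y = -7790.59
Solving the 2×2 system: x ≈ 104.6, y ≈ 115.6 km.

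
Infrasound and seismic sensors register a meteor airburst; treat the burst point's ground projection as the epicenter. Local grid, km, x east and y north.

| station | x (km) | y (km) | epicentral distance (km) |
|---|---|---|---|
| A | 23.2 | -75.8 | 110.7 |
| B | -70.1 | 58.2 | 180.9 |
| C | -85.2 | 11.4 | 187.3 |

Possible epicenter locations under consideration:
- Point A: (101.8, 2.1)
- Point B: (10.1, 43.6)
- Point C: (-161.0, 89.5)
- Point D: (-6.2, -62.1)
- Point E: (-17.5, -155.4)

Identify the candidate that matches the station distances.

For each candidate, compare |candidate − station| to the reported distance:
Point A: residuals A 0.0, B 0.1, C 0.1 → max 0.1 km
Point B: residuals A 9.4, B 99.4, C 86.7 → max 99.4 km
Point C: residuals A 136.8, B 84.8, C 78.5 → max 136.8 km
Point D: residuals A 78.3, B 44.7, C 79.4 → max 79.4 km
Point E: residuals A 21.3, B 39.1, C 7.3 → max 39.1 km
Only Point A has all residuals ≈ 0.

Point A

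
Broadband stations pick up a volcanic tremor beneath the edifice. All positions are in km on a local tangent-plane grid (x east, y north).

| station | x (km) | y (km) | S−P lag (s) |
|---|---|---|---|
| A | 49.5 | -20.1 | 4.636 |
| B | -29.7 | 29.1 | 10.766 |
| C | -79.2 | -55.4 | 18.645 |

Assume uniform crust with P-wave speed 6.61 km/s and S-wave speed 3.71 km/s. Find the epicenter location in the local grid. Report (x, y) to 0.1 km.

x ≈ 60.6 km, y ≈ 17.5 km

Distance from S−P lag: d = Δt · v_P v_S / (v_P − v_S) = Δt · (6.61·3.71)/(6.61−3.71) ≈ 8.4562·Δt.
So d_A = 39.20, d_B = 91.04, d_C = 157.67 km.
Circle about each station: (x − 49.5)² + (y + 20.1)² = 39.20²; (x + 29.7)² + (y − 29.1)² = 91.04²; (x + 79.2)² + (y + 55.4)² = 157.67².
Subtracting the A equation from the B and C equations removes the quadratic terms:
-158.4 x + 98.4 y = -7877.00
-257.4 x − 70.6 y = -16835.65
Solving the 2×2 system: x ≈ 60.6, y ≈ 17.5 km.
Check against A (with the unrounded x, y): √((x − 49.5)²+(y + 20.1)²) = 39.21 ≈ 39.20 km. ✓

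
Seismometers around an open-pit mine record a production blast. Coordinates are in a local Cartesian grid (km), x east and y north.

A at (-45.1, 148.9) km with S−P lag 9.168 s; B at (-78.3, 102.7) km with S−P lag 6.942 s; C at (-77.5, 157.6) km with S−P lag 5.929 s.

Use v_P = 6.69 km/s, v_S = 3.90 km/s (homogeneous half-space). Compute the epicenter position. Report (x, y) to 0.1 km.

Distance from S−P lag: d = Δt · v_P v_S / (v_P − v_S) = Δt · (6.69·3.90)/(6.69−3.90) ≈ 9.3516·Δt.
So d_A = 85.74, d_B = 64.92, d_C = 55.45 km.
Circle about each station: (x + 45.1)² + (y − 148.9)² = 85.74²; (x + 78.3)² + (y − 102.7)² = 64.92²; (x + 77.5)² + (y − 157.6)² = 55.45².
Subtracting the A equation from the B and C equations removes the quadratic terms:
-66.4 x − 92.4 y = -4390.30
-64.8 x + 17.4 y = 10915.44
Solving the 2×2 system: x ≈ -130.5, y ≈ 141.3 km.
Check against A (with the unrounded x, y): √((x + 45.1)²+(y − 148.9)²) = 85.74 ≈ 85.74 km. ✓

(-130.5, 141.3)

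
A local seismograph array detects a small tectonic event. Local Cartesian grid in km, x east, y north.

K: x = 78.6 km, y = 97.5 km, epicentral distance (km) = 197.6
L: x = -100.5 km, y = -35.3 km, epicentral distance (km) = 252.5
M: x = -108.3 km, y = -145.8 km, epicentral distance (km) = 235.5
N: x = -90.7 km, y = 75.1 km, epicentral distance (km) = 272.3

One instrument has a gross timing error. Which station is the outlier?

L

Solve using three stations at a time. Using K, M, N (subtract circle equations pairwise → linear system) gives (x, y) ≈ (121.6, -95.3).
Distances from that point to each station vs reported:
  K: calculated 197.5 vs reported 197.6 → residual 0.1 km
  L: calculated 230.1 vs reported 252.5 → residual 22.4 km
  M: calculated 235.4 vs reported 235.5 → residual 0.1 km
  N: calculated 272.2 vs reported 272.3 → residual 0.1 km
K, M, N are mutually consistent (residuals ≈ 0); L is off by 22.4 km.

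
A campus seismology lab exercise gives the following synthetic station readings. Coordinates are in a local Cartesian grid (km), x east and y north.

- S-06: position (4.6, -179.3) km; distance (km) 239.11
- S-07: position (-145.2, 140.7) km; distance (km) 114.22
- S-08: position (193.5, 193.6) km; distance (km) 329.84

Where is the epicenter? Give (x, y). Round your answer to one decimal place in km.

(-96.9, 37.2)

Circle about each station: (x − 4.6)² + (y + 179.3)² = 239.11²; (x + 145.2)² + (y − 140.7)² = 114.22²; (x − 193.5)² + (y − 193.6)² = 329.84².
Subtracting pairs of circle equations eliminates x²+y² and gives linear equations (the radical axes):
-299.6 x + 640.0 y = 52837.26
377.8 x + 745.8 y = -8867.27
Solving the 2×2 system: x ≈ -96.9, y ≈ 37.2 km.
Check against S-06 (with the unrounded x, y): √((x − 4.6)²+(y + 179.3)²) = 239.11 ≈ 239.11 km. ✓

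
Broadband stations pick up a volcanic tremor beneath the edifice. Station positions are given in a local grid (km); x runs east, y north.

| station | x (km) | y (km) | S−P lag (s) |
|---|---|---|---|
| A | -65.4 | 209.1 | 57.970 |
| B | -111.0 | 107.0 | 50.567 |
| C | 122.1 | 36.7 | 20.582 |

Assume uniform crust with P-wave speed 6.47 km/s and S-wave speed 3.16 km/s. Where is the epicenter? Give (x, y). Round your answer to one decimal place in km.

(131.3, -90.1)

Distance from S−P lag: d = Δt · v_P v_S / (v_P − v_S) = Δt · (6.47·3.16)/(6.47−3.16) ≈ 6.1768·Δt.
So d_A = 358.07, d_B = 312.34, d_C = 127.13 km.
Circle about each station: (x + 65.4)² + (y − 209.1)² = 358.07²; (x + 111.0)² + (y − 107.0)² = 312.34²; (x − 122.1)² + (y − 36.7)² = 127.13².
Subtracting the A equation from the B and C equations removes the quadratic terms:
-91.2 x − 204.2 y = 6427.88
375.0 x − 344.8 y = 80307.42
Solving the 2×2 system: x ≈ 131.3, y ≈ -90.1 km.
Check against A (with the unrounded x, y): √((x + 65.4)²+(y − 209.1)²) = 358.08 ≈ 358.07 km. ✓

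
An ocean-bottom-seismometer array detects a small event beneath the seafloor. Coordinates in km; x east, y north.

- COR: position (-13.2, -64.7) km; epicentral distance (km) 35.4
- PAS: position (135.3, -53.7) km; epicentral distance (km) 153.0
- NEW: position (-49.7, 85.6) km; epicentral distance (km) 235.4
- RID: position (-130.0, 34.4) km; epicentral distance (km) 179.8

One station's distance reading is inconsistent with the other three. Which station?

NEW

Solve using three stations at a time. Using COR, PAS, RID (subtract circle equations pairwise → linear system) gives (x, y) ≈ (-10.5, -100.0).
Distances from that point to each station vs reported:
  COR: calculated 35.4 vs reported 35.4 → residual 0.0 km
  PAS: calculated 153.0 vs reported 153.0 → residual 0.0 km
  NEW: calculated 189.6 vs reported 235.4 → residual 45.8 km
  RID: calculated 179.8 vs reported 179.8 → residual 0.0 km
COR, PAS, RID are mutually consistent (residuals ≈ 0); NEW is off by 45.8 km.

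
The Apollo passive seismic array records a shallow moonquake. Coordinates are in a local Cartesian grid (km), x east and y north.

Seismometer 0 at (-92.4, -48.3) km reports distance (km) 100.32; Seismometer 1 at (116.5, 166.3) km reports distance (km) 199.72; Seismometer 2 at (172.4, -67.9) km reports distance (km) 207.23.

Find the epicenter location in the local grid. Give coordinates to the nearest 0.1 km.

Circle about each station: (x + 92.4)² + (y + 48.3)² = 100.32²; (x − 116.5)² + (y − 166.3)² = 199.72²; (x − 172.4)² + (y + 67.9)² = 207.23².
Subtracting the Seismometer 0 equation from the Seismometer 1 and Seismometer 2 equations removes the quadratic terms:
417.8 x + 429.2 y = 533.31
529.6 x − 39.2 y = -9418.65
Solving the 2×2 system: x ≈ -16.5, y ≈ 17.3 km.
Check against Seismometer 0 (with the unrounded x, y): √((x + 92.4)²+(y + 48.3)²) = 100.32 ≈ 100.32 km. ✓

(-16.5, 17.3)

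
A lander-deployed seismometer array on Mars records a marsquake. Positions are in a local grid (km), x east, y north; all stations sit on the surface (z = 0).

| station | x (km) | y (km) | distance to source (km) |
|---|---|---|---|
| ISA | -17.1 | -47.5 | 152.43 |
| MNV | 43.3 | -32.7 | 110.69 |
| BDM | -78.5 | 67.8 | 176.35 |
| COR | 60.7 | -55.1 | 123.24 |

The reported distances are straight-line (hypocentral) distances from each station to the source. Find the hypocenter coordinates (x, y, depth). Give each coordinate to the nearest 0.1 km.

Each station gives a sphere (x−x_i)² + (y−y_i)² + z² = d_i² (stations at z=0).
Subtracting the ISA sphere from MNV and BDM: z² cancels, leaving linear equations in x and y:
120.8 x + 29.6 y = 11378.15
-122.8 x + 230.6 y = 346.01
Solving: x ≈ 82.993, y ≈ 45.696 km (keep extra digits for the depth step; rounded: 83.0, 45.7).
Then from the ISA sphere: z² = 152.43² − (x + 17.1)² − (y + 47.5)² with x = 82.993, y = 45.696, so z ≈ 67.311 ≈ 67.3 km.

(83.0, 45.7, 67.3)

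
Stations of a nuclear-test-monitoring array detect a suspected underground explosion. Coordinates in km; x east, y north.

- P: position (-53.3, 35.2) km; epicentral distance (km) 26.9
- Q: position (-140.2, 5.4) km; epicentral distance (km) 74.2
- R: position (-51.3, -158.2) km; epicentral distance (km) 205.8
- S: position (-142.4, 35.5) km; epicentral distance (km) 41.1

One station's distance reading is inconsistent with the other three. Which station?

S

Solve using three stations at a time. Using P, Q, R (subtract circle equations pairwise → linear system) gives (x, y) ≈ (-78.0, 45.9).
Distances from that point to each station vs reported:
  P: calculated 26.9 vs reported 26.9 → residual 0.0 km
  Q: calculated 74.2 vs reported 74.2 → residual 0.0 km
  R: calculated 205.8 vs reported 205.8 → residual 0.0 km
  S: calculated 65.2 vs reported 41.1 → residual 24.1 km
P, Q, R are mutually consistent (residuals ≈ 0); S is off by 24.1 km.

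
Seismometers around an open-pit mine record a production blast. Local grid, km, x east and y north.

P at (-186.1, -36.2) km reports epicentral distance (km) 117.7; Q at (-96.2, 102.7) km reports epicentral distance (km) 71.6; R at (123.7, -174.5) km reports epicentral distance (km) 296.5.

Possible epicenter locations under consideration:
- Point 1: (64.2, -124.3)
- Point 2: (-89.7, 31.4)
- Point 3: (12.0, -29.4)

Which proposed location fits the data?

For each candidate, compare |candidate − station| to the reported distance:
Point 1: residuals P 147.7, Q 206.4, R 218.7 → max 218.7 km
Point 2: residuals P 0.0, Q 0.0, R 0.0 → max 0.0 km
Point 3: residuals P 80.5, Q 99.2, R 113.4 → max 113.4 km
Only Point 2 has all residuals ≈ 0.

Point 2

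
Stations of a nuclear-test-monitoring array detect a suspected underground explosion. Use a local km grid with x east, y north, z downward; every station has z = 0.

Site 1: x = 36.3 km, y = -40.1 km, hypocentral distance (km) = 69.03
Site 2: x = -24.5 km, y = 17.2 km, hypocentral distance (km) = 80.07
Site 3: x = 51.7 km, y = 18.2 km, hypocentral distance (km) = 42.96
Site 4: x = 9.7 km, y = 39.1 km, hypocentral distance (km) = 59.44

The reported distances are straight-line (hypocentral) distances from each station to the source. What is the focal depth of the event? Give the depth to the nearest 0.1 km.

z ≈ 42.0 km

Each station gives a sphere (x−x_i)² + (y−y_i)² + z² = d_i² (stations at z=0).
Subtracting the Site 1 sphere from Site 2 and Site 3: z² cancels, leaving linear equations in x and y:
-121.6 x + 114.6 y = -3675.67
30.8 x + 116.6 y = 2998.01
Solving: x ≈ 43.604, y ≈ 14.194 km (keep extra digits for the depth step; rounded: 43.6, 14.2).
Then from the Site 1 sphere: z² = 69.03² − (x − 36.3)² − (y + 40.1)² with x = 43.604, y = 14.194, so z ≈ 41.999 ≈ 42.0 km.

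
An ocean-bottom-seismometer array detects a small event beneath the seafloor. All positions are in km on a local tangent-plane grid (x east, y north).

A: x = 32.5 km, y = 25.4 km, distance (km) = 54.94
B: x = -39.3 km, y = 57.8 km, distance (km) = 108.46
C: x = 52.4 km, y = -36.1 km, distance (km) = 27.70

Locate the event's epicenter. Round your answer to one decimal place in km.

Circle about each station: (x − 32.5)² + (y − 25.4)² = 54.94²; (x + 39.3)² + (y − 57.8)² = 108.46²; (x − 52.4)² + (y + 36.1)² = 27.70².
Subtracting the A equation from the B and C equations removes the quadratic terms:
-143.6 x + 64.8 y = -5561.25
39.8 x − 123.0 y = 4598.67
Solving the 2×2 system: x ≈ 25.6, y ≈ -29.1 km.

25.6 km east, -29.1 km north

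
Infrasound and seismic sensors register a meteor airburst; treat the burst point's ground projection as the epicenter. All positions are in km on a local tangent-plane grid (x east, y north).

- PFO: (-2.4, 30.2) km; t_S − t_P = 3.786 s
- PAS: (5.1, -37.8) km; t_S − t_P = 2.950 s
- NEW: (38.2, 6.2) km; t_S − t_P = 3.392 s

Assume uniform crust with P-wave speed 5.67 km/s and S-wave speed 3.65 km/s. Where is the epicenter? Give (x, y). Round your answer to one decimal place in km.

Distance from S−P lag: d = Δt · v_P v_S / (v_P − v_S) = Δt · (5.67·3.65)/(5.67−3.65) ≈ 10.2453·Δt.
So d_PFO = 38.79, d_PAS = 30.22, d_NEW = 34.75 km.
Circle about each station: (x + 2.4)² + (y − 30.2)² = 38.79²; (x − 5.1)² + (y + 37.8)² = 30.22²; (x − 38.2)² + (y − 6.2)² = 34.75².
Subtracting the PFO equation from the PAS and NEW equations removes the quadratic terms:
15.0 x − 136.0 y = 1128.47
81.2 x − 48.0 y = 876.98
Solving the 2×2 system: x ≈ 6.3, y ≈ -7.6 km.
Check against PFO (with the unrounded x, y): √((x + 2.4)²+(y − 30.2)²) = 38.79 ≈ 38.79 km. ✓

(6.3, -7.6)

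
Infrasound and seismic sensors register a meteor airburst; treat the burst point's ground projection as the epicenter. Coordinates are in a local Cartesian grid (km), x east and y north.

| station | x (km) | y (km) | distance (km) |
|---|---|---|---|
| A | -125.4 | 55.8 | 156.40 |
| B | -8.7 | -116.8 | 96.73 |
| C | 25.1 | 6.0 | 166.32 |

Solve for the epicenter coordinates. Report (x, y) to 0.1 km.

x ≈ -103.8 km, y ≈ -99.1 km

Circle about each station: (x + 125.4)² + (y − 55.8)² = 156.40²; (x + 8.7)² + (y + 116.8)² = 96.73²; (x − 25.1)² + (y − 6.0)² = 166.32².
Subtracting the A equation from the B and C equations removes the quadratic terms:
233.4 x − 345.2 y = 9983.40
301.0 x − 99.6 y = -21374.17
Solving the 2×2 system: x ≈ -103.8, y ≈ -99.1 km.
Check against A (with the unrounded x, y): √((x + 125.4)²+(y − 55.8)²) = 156.40 ≈ 156.40 km. ✓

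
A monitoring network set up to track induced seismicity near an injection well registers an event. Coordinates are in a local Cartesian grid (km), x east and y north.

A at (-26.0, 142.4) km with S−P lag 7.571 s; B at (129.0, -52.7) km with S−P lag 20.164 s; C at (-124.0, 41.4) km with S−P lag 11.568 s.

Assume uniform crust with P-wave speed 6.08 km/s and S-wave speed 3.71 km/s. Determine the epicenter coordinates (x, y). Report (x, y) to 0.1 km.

(-17.9, 70.8)

Distance from S−P lag: d = Δt · v_P v_S / (v_P − v_S) = Δt · (6.08·3.71)/(6.08−3.71) ≈ 9.5176·Δt.
So d_A = 72.06, d_B = 191.91, d_C = 110.10 km.
Circle about each station: (x + 26.0)² + (y − 142.4)² = 72.06²; (x − 129.0)² + (y + 52.7)² = 191.91²; (x + 124.0)² + (y − 41.4)² = 110.10².
Subtracting the A equation from the B and C equations removes the quadratic terms:
310.0 x − 390.2 y = -33172.27
-196.0 x − 202.0 y = -10793.17
Solving the 2×2 system: x ≈ -17.9, y ≈ 70.8 km.
Check against A (with the unrounded x, y): √((x + 26.0)²+(y − 142.4)²) = 72.06 ≈ 72.06 km. ✓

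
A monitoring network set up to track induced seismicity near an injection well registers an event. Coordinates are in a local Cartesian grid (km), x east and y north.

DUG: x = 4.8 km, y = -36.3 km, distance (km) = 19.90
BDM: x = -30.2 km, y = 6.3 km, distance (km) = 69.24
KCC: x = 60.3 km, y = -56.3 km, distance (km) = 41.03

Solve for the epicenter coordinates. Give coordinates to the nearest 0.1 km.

24.7 km east, -35.9 km north

Circle about each station: (x − 4.8)² + (y + 36.3)² = 19.90²; (x + 30.2)² + (y − 6.3)² = 69.24²; (x − 60.3)² + (y + 56.3)² = 41.03².
Subtracting the DUG equation from the BDM and KCC equations removes the quadratic terms:
-70.0 x + 85.2 y = -4787.17
111.0 x − 40.0 y = 4177.60
Solving the 2×2 system: x ≈ 24.7, y ≈ -35.9 km.
Check against DUG (with the unrounded x, y): √((x − 4.8)²+(y + 36.3)²) = 19.91 ≈ 19.90 km. ✓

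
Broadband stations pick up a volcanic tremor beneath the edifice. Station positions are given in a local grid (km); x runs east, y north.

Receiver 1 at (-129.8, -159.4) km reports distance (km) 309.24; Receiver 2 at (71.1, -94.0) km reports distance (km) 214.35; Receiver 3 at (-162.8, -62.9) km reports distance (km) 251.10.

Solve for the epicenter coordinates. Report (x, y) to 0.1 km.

Circle about each station: (x + 129.8)² + (y + 159.4)² = 309.24²; (x − 71.1)² + (y + 94.0)² = 214.35²; (x + 162.8)² + (y + 62.9)² = 251.10².
Subtracting the Receiver 1 equation from the Receiver 2 and Receiver 3 equations removes the quadratic terms:
401.8 x + 130.8 y = 21318.27
-66.0 x + 193.0 y = 20782.02
Solving the 2×2 system: x ≈ 16.2, y ≈ 113.2 km.

(16.2, 113.2)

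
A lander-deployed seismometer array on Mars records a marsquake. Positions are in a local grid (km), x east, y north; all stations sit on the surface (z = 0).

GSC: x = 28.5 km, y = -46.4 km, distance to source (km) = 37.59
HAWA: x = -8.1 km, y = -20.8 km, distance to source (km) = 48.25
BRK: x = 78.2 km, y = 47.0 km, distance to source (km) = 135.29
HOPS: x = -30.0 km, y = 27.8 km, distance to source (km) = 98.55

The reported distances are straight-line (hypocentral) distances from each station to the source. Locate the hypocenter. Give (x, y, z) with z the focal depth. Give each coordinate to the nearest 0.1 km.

x ≈ 2.2 km, y ≈ -62.9 km, depth ≈ 21.2 km

Each station gives a sphere (x−x_i)² + (y−y_i)² + z² = d_i² (stations at z=0).
Subtracting the GSC sphere from HAWA and BRK: z² cancels, leaving linear equations in x and y:
-73.2 x + 51.2 y = -3382.01
99.4 x + 186.8 y = -11531.35
Solving: x ≈ 2.204, y ≈ -62.904 km (keep extra digits for the depth step; rounded: 2.2, -62.9).
Then from the GSC sphere: z² = 37.59² − (x − 28.5)² − (y + 46.4)² with x = 2.204, y = -62.904, so z ≈ 21.193 ≈ 21.2 km.
Check against HOPS (with the unrounded solution): distance 98.56 ≈ 98.55 km. ✓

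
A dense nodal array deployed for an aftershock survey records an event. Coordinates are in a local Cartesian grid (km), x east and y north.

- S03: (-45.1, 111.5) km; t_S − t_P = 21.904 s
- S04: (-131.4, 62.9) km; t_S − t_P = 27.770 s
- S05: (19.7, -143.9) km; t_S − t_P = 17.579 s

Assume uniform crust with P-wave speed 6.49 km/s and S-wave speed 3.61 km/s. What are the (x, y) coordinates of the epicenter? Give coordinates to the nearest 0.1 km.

(80.8, -14.6)

Distance from S−P lag: d = Δt · v_P v_S / (v_P − v_S) = Δt · (6.49·3.61)/(6.49−3.61) ≈ 8.1350·Δt.
So d_S03 = 178.19, d_S04 = 225.91, d_S05 = 143.01 km.
Circle about each station: (x + 45.1)² + (y − 111.5)² = 178.19²; (x + 131.4)² + (y − 62.9)² = 225.91²; (x − 19.7)² + (y + 143.9)² = 143.01².
Subtracting the S03 equation from the S04 and S05 equations removes the quadratic terms:
-172.6 x − 97.2 y = -12527.54
129.6 x − 510.8 y = 17928.86
Solving the 2×2 system: x ≈ 80.8, y ≈ -14.6 km.
Check against S03 (with the unrounded x, y): √((x + 45.1)²+(y − 111.5)²) = 178.19 ≈ 178.19 km. ✓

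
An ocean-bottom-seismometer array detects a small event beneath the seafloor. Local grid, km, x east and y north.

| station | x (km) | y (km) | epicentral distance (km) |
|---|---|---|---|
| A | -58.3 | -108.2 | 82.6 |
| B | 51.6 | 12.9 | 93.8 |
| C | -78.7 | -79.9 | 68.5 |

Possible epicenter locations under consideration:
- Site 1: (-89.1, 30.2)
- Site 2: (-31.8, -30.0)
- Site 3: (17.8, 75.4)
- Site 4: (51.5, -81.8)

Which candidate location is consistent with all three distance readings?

For each candidate, compare |candidate − station| to the reported distance:
Site 1: residuals A 59.2, B 48.0, C 42.1 → max 59.2 km
Site 2: residuals A 0.0, B 0.0, C 0.0 → max 0.0 km
Site 3: residuals A 116.1, B 22.7, C 114.3 → max 116.1 km
Site 4: residuals A 30.3, B 0.9, C 61.7 → max 61.7 km
Only Site 2 has all residuals ≈ 0.

Site 2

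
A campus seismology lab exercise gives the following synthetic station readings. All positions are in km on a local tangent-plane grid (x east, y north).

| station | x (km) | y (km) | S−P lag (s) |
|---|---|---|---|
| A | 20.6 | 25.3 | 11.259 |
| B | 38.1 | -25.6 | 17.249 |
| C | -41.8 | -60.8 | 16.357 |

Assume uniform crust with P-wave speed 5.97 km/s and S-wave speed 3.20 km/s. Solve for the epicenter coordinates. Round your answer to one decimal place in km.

Distance from S−P lag: d = Δt · v_P v_S / (v_P − v_S) = Δt · (5.97·3.20)/(5.97−3.20) ≈ 6.8968·Δt.
So d_A = 77.65, d_B = 118.96, d_C = 112.81 km.
Circle about each station: (x − 20.6)² + (y − 25.3)² = 77.65²; (x − 38.1)² + (y + 25.6)² = 118.96²; (x + 41.8)² + (y + 60.8)² = 112.81².
Subtracting pairs of circle equations eliminates x²+y² and gives linear equations (the radical axes):
35.0 x − 101.8 y = -7079.44
-124.8 x − 172.2 y = -2317.14
Solving the 2×2 system: x ≈ -52.5, y ≈ 51.5 km.

(-52.5, 51.5)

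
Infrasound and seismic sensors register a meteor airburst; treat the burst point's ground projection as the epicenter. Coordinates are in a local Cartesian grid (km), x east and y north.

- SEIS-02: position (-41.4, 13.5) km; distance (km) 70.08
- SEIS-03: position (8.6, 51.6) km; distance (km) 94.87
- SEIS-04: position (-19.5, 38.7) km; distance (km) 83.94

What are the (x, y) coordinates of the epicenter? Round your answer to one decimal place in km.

x ≈ 0.2 km, y ≈ -42.9 km

Circle about each station: (x + 41.4)² + (y − 13.5)² = 70.08²; (x − 8.6)² + (y − 51.6)² = 94.87²; (x + 19.5)² + (y − 38.7)² = 83.94².
Subtracting the SEIS-02 equation from the SEIS-03 and SEIS-04 equations removes the quadratic terms:
100.0 x + 76.2 y = -3248.80
43.8 x + 50.4 y = -2152.99
Solving the 2×2 system: x ≈ 0.2, y ≈ -42.9 km.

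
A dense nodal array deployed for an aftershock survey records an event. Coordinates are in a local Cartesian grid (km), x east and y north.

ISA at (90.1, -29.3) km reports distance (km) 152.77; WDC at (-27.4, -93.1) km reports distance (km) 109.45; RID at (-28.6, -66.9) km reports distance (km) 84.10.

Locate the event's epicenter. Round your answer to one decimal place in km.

Circle about each station: (x − 90.1)² + (y + 29.3)² = 152.77²; (x + 27.4)² + (y + 93.1)² = 109.45²; (x + 28.6)² + (y + 66.9)² = 84.10².
Subtracting pairs of circle equations eliminates x²+y² and gives linear equations (the radical axes):
-235.0 x − 127.6 y = 11801.24
-237.4 x − 75.2 y = 12582.93
Solving the 2×2 system: x ≈ -56.9, y ≈ 12.3 km.
Check against ISA (with the unrounded x, y): √((x − 90.1)²+(y + 29.3)²) = 152.78 ≈ 152.77 km. ✓

-56.9 km east, 12.3 km north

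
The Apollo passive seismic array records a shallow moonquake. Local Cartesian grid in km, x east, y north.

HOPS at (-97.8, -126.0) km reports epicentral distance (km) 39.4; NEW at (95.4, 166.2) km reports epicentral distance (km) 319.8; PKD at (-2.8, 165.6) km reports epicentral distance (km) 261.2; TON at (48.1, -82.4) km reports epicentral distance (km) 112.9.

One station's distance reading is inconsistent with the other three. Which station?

PKD

Solve using three stations at a time. Using HOPS, NEW, TON (subtract circle equations pairwise → linear system) gives (x, y) ≈ (-60.6, -113.0).
Distances from that point to each station vs reported:
  HOPS: calculated 39.4 vs reported 39.4 → residual 0.0 km
  NEW: calculated 319.8 vs reported 319.8 → residual 0.0 km
  PKD: calculated 284.5 vs reported 261.2 → residual 23.3 km
  TON: calculated 112.9 vs reported 112.9 → residual 0.0 km
HOPS, NEW, TON are mutually consistent (residuals ≈ 0); PKD is off by 23.3 km.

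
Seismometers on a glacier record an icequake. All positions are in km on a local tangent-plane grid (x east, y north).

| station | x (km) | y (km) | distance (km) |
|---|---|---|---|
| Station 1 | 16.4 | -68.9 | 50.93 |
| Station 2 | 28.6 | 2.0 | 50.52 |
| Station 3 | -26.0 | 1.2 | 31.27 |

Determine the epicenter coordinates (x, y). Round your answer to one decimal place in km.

(-12.7, -27.1)

Circle about each station: (x − 16.4)² + (y + 68.9)² = 50.93²; (x − 28.6)² + (y − 2.0)² = 50.52²; (x + 26.0)² + (y − 1.2)² = 31.27².
Subtracting the Station 1 equation from the Station 2 and Station 3 equations removes the quadratic terms:
24.4 x + 141.8 y = -4152.62
-84.8 x + 140.2 y = -2722.68
Solving the 2×2 system: x ≈ -12.7, y ≈ -27.1 km.
Check against Station 1 (with the unrounded x, y): √((x − 16.4)²+(y + 68.9)²) = 50.93 ≈ 50.93 km. ✓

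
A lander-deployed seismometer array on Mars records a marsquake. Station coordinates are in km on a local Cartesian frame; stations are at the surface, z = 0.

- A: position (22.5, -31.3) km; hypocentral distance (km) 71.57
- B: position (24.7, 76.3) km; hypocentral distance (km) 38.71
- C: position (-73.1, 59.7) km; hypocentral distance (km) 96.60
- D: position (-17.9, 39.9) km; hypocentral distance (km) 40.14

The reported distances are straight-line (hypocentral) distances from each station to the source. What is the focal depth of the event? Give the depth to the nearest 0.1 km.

Each station gives a sphere (x−x_i)² + (y−y_i)² + z² = d_i² (stations at z=0).
Subtracting the A sphere from B and C: z² cancels, leaving linear equations in x and y:
4.4 x + 215.2 y = 8569.64
-191.2 x + 182.0 y = 3212.46
Solving: x ≈ 20.701, y ≈ 39.398 km (keep extra digits for the depth step; rounded: 20.7, 39.4).
Then from the A sphere: z² = 71.57² − (x − 22.5)² − (y + 31.3)² with x = 20.701, y = 39.398, so z ≈ 10.992 ≈ 11.0 km.

z ≈ 11.0 km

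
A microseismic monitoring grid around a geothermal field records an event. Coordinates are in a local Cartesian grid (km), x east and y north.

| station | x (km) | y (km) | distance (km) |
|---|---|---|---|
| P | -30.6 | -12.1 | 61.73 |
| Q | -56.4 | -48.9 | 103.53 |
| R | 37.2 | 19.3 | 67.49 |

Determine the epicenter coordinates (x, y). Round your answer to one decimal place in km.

Circle about each station: (x + 30.6)² + (y + 12.1)² = 61.73²; (x + 56.4)² + (y + 48.9)² = 103.53²; (x − 37.2)² + (y − 19.3)² = 67.49².
Subtracting pairs of circle equations eliminates x²+y² and gives linear equations (the radical axes):
-51.6 x − 73.6 y = -2418.47
135.6 x + 62.8 y = -70.75
Solving the 2×2 system: x ≈ -23.3, y ≈ 49.2 km.

-23.3 km east, 49.2 km north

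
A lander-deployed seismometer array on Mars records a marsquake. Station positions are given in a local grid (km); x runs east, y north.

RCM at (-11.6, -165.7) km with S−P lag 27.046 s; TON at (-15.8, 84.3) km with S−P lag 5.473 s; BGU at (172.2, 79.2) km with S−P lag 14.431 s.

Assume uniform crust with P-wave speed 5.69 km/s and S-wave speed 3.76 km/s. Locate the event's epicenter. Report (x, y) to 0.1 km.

Distance from S−P lag: d = Δt · v_P v_S / (v_P − v_S) = Δt · (5.69·3.76)/(5.69−3.76) ≈ 11.0852·Δt.
So d_RCM = 299.81, d_TON = 60.67, d_BGU = 159.97 km.
Circle about each station: (x + 11.6)² + (y + 165.7)² = 299.81²; (x + 15.8)² + (y − 84.3)² = 60.67²; (x − 172.2)² + (y − 79.2)² = 159.97².
Subtracting the RCM equation from the TON and BGU equations removes the quadratic terms:
-8.4 x + 500.0 y = 65970.27
367.6 x + 489.8 y = 72630.07
Solving the 2×2 system: x ≈ 21.3, y ≈ 132.3 km.

x ≈ 21.3 km, y ≈ 132.3 km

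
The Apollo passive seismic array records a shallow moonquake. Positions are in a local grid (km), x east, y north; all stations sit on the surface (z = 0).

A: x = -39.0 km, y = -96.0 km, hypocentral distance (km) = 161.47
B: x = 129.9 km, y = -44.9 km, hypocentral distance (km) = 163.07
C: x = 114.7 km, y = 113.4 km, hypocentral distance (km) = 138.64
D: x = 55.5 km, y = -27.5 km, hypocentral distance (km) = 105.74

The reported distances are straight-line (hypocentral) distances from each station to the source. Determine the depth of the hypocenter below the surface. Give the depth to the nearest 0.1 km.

Each station gives a sphere (x−x_i)² + (y−y_i)² + z² = d_i² (stations at z=0).
Subtracting the A sphere from B and C: z² cancels, leaving linear equations in x and y:
337.8 x + 102.2 y = 7633.76
307.4 x + 418.8 y = 22130.16
Solving: x ≈ 8.499, y ≈ 46.604 km (keep extra digits for the depth step; rounded: 8.5, 46.6).
Then from the A sphere: z² = 161.47² − (x + 39.0)² − (y + 96.0)² with x = 8.499, y = 46.604, so z ≈ 58.996 ≈ 59.0 km.

z ≈ 59.0 km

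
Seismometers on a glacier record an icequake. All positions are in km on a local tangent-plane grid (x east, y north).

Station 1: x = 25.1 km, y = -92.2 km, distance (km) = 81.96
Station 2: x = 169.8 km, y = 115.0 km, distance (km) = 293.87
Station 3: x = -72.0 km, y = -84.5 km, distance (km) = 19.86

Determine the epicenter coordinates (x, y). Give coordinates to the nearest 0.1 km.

(-54.9, -74.4)

Circle about each station: (x − 25.1)² + (y + 92.2)² = 81.96²; (x − 169.8)² + (y − 115.0)² = 293.87²; (x + 72.0)² + (y + 84.5)² = 19.86².
Subtracting pairs of circle equations eliminates x²+y² and gives linear equations (the radical axes):
289.4 x + 414.4 y = -46715.95
-194.2 x + 15.4 y = 9516.42
Solving the 2×2 system: x ≈ -54.9, y ≈ -74.4 km.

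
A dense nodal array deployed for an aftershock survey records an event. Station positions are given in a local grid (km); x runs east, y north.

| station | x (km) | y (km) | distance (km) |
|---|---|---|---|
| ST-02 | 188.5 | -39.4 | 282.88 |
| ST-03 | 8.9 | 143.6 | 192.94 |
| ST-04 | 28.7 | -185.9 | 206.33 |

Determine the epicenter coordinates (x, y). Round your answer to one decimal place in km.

Circle about each station: (x − 188.5)² + (y + 39.4)² = 282.88²; (x − 8.9)² + (y − 143.6)² = 192.94²; (x − 28.7)² + (y + 185.9)² = 206.33².
Subtracting pairs of circle equations eliminates x²+y² and gives linear equations (the radical axes):
-359.2 x + 366.0 y = 26410.81
-319.6 x − 293.0 y = 35746.92
Solving the 2×2 system: x ≈ -93.7, y ≈ -19.8 km.

x ≈ -93.7 km, y ≈ -19.8 km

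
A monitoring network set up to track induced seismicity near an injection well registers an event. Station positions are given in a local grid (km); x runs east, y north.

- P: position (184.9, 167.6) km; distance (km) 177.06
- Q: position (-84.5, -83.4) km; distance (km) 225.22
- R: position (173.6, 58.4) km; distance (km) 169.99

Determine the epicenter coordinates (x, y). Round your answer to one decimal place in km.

Circle about each station: (x − 184.9)² + (y − 167.6)² = 177.06²; (x + 84.5)² + (y + 83.4)² = 225.22²; (x − 173.6)² + (y − 58.4)² = 169.99².
Subtracting the P equation from the Q and R equations removes the quadratic terms:
-538.8 x − 502.0 y = -67555.76
-22.6 x − 218.4 y = -26276.61
Solving the 2×2 system: x ≈ 14.7, y ≈ 118.8 km.
Check against P (with the unrounded x, y): √((x − 184.9)²+(y − 167.6)²) = 177.06 ≈ 177.06 km. ✓

14.7 km east, 118.8 km north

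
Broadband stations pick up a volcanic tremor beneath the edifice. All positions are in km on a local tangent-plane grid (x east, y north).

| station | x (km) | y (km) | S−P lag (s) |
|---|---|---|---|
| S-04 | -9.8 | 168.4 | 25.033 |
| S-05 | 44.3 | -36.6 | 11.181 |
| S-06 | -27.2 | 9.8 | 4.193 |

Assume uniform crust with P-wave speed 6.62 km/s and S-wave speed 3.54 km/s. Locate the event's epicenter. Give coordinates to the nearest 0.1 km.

Distance from S−P lag: d = Δt · v_P v_S / (v_P − v_S) = Δt · (6.62·3.54)/(6.62−3.54) ≈ 7.6087·Δt.
So d_S-04 = 190.47, d_S-05 = 85.07, d_S-06 = 31.90 km.
Circle about each station: (x + 9.8)² + (y − 168.4)² = 190.47²; (x − 44.3)² + (y + 36.6)² = 85.07²; (x + 27.2)² + (y − 9.8)² = 31.90².
Subtracting the S-04 equation from the S-05 and S-06 equations removes the quadratic terms:
108.2 x − 410.0 y = 3889.37
-34.8 x − 317.2 y = 7642.49
Solving the 2×2 system: x ≈ -39.1, y ≈ -19.8 km.
Check against S-04 (with the unrounded x, y): √((x + 9.8)²+(y − 168.4)²) = 190.47 ≈ 190.47 km. ✓

x ≈ -39.1 km, y ≈ -19.8 km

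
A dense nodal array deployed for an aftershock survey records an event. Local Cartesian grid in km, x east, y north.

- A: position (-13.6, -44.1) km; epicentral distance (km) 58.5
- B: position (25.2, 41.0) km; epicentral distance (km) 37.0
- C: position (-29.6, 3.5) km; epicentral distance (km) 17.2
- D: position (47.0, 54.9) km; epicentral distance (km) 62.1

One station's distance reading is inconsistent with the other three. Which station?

C

Solve using three stations at a time. Using A, B, D (subtract circle equations pairwise → linear system) gives (x, y) ≈ (1.7, 12.4).
Distances from that point to each station vs reported:
  A: calculated 58.5 vs reported 58.5 → residual 0.0 km
  B: calculated 37.0 vs reported 37.0 → residual 0.0 km
  C: calculated 32.6 vs reported 17.2 → residual 15.4 km
  D: calculated 62.1 vs reported 62.1 → residual 0.0 km
A, B, D are mutually consistent (residuals ≈ 0); C is off by 15.4 km.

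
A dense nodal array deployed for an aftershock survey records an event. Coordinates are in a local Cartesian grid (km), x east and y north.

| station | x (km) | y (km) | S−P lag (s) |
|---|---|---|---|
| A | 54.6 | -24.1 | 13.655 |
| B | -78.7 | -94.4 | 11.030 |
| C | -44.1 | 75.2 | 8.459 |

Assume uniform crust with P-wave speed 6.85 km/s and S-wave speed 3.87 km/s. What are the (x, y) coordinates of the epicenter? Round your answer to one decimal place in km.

(-63.9, 2.6)

Distance from S−P lag: d = Δt · v_P v_S / (v_P − v_S) = Δt · (6.85·3.87)/(6.85−3.87) ≈ 8.8958·Δt.
So d_A = 121.47, d_B = 98.12, d_C = 75.25 km.
Circle about each station: (x − 54.6)² + (y + 24.1)² = 121.47²; (x + 78.7)² + (y + 94.4)² = 98.12²; (x + 44.1)² + (y − 75.2)² = 75.25².
Subtracting the A equation from the B and C equations removes the quadratic terms:
-266.6 x − 140.6 y = 16670.51
-197.4 x + 198.6 y = 13130.28
Solving the 2×2 system: x ≈ -63.9, y ≈ 2.6 km.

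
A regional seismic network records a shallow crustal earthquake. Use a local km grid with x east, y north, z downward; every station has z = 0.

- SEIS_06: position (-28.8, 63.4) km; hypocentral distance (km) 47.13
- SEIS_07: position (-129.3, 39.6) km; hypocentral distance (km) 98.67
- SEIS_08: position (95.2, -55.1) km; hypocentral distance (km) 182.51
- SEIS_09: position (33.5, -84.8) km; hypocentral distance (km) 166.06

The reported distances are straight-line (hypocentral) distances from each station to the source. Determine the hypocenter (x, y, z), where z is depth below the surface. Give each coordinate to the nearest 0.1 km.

(-42.7, 55.9, 44.4)

Each station gives a sphere (x−x_i)² + (y−y_i)² + z² = d_i² (stations at z=0).
Subtracting the SEIS_06 sphere from SEIS_07 and SEIS_08: z² cancels, leaving linear equations in x and y:
-201.0 x − 47.6 y = 5923.12
248.0 x − 237.0 y = -23838.61
Solving: x ≈ -42.706, y ≈ 55.897 km (keep extra digits for the depth step; rounded: -42.7, 55.9).
Then from the SEIS_06 sphere: z² = 47.13² − (x + 28.8)² − (y − 63.4)² with x = -42.706, y = 55.897, so z ≈ 44.402 ≈ 44.4 km.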